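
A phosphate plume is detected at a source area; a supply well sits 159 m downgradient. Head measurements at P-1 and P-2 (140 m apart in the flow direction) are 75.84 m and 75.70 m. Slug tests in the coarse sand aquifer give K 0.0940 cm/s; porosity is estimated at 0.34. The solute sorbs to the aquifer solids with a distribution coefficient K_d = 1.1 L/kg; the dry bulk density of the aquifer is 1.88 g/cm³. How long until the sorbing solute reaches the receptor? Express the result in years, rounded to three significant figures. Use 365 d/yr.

Hydraulic gradient i = (75.84 − 75.70) / 140 = 0.14 / 140 = 0.001000
K = 0.0940 cm/s × 864 = 81.22 m/d
Darcy flux q = K·i = 81.22 × 0.001000 = 0.08122 m/d
v_s = q/n_e = 0.08122/0.34 = 0.2389 m/d
Retardation R = 1 + ρ_b·K_d/n = 1 + 1.88×1.1/0.34 = 7.082
Contaminant velocity v_c = v/R = 0.2389/7.082 = 0.03373 m/d
t = L/v_c = 159/0.03373 = 4714 d
   = 4714/365 = 12.9 yr

12.9 years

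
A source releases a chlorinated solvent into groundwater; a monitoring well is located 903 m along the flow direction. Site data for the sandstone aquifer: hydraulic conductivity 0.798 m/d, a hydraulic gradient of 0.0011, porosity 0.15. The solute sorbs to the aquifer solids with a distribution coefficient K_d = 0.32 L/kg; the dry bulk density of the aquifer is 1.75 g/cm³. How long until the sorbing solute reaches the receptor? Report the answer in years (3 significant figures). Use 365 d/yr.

2000 years

q = Ki = 0.798 × 0.0011 = 8.778e-4 m/d
v = Ki/n = 0.798·0.0011/0.15 = 0.005852 m/d
Retardation R = 1 + ρ_b·K_d/n = 1 + 1.75×0.32/0.15 = 4.733
Contaminant velocity v_c = v/R = 0.005852/4.733 = 0.001236 m/d
t = L/v_c = 903/0.001236 = 730400 d
   = 730400/365 = 2000 yr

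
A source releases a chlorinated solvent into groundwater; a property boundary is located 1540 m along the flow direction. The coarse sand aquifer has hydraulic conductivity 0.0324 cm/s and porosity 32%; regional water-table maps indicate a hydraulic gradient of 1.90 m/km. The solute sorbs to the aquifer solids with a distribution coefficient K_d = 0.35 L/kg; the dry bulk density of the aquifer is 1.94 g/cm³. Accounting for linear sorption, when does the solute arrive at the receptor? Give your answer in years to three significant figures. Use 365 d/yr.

79.2 years

K = 0.0324 cm/s × 864 = 27.99 m/d
Specific discharge q = 27.99 × 0.0019 = 0.05319 m/d
Seepage velocity v = q / n = 0.05319 / 0.32 = 0.1662 m/d
Retardation R = 1 + ρ_b·K_d/n = 1 + 1.94×0.35/0.32 = 3.122
Contaminant velocity v_c = v/R = 0.1662/3.122 = 0.05324 m/d
t = L/v_c = 1540/0.05324 = 28930 d
   = 28930/365 = 79.2 yr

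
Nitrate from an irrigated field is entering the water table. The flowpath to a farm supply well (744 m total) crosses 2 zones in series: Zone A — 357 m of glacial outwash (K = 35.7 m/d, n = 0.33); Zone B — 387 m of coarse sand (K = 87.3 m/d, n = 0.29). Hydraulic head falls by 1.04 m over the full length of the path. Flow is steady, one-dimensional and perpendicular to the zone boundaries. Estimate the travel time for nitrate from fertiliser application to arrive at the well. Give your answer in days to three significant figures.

3190 days

Continuity: the same q passes through each zone, so ΔH = q·Σ(L_j/K_j) — the zones act as resistances in series.
Σ(L/K) = 357/35.7 + 387/87.3 = 10.00 + 4.433 = 14.43 d
q = ΔH / Σ(L/K) = 1.04 / 14.43 = 0.07206 m/d (same in every zone)
Zone A: v = q/n = 0.07206/0.33 = 0.2184 m/d → t_A = 357/0.2184 = 1635 d
Zone B: v = q/n = 0.07206/0.29 = 0.2485 m/d → t_B = 387/0.2485 = 1558 d
Total t = 1635 + 1558 = 3192 d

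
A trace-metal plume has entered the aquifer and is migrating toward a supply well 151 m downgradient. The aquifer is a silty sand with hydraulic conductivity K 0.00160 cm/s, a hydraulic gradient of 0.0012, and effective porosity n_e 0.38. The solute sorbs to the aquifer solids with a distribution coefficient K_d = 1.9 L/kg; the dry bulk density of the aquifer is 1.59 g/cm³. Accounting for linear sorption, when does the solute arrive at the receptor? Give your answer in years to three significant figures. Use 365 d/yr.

848 years

K = 0.00160 cm/s × 864 = 1.382 m/d
q = Ki = 1.382 × 0.0012 = 0.001659 m/d
v = Ki/n = 1.382·0.0012/0.38 = 0.004365 m/d
Retardation R = 1 + ρ_b·K_d/n = 1 + 1.59×1.9/0.38 = 8.950
Contaminant velocity v_c = v/R = 0.004365/8.950 = 4.878e-4 m/d
t = L/v_c = 151/4.878e-4 = 309600 d
   = 309600/365 = 848 yr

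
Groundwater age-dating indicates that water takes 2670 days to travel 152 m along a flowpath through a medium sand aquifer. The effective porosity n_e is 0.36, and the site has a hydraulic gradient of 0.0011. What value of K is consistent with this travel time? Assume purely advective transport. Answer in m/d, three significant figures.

v = L / t = 152 / 2670 = 0.05693 m/d
K = v · n / i = 0.05693 × 0.36 / 0.0011 = 18.6 m/d

18.6 m/d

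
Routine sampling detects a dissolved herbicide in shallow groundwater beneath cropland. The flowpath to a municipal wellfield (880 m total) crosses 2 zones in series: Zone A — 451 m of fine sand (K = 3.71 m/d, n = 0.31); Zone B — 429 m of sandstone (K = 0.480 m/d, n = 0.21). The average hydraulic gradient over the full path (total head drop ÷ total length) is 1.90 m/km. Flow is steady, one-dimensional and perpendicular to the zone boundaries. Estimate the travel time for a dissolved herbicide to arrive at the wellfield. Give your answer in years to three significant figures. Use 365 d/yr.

382 years

Steady 1-D flow in series ⇒ the Darcy flux q is identical in every zone and the zone head losses add (resistances L/K in series).
Σ(L/K) = 451/3.71 + 429/0.480 = 121.6 + 893.8 = 1015 d
K_eq = L_total / Σ(L/K) = 880 / 1015 = 0.8667 m/d
q = K_eq · i = 0.8667 × 0.0019 = 0.001647 m/d (same in every zone)
Zone A: v = q/n = 0.001647/0.31 = 0.005312 m/d → t_A = 451/0.005312 = 84900 d
Zone B: v = q/n = 0.001647/0.21 = 0.007842 m/d → t_B = 429/0.007842 = 54710 d
Total t = 84900 + 54710 = 139600 d
   = 139600 / 365 = 382 yr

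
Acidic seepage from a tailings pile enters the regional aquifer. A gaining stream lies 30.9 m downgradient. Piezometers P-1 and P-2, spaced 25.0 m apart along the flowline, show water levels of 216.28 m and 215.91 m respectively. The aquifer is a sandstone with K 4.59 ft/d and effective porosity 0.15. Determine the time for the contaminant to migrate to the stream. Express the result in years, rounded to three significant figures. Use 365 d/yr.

Hydraulic gradient i = (216.28 − 215.91) / 25.0 = 0.37 / 25.0 = 0.01480
K = 4.59 ft/d × 0.3048 = 1.399 m/d
Specific discharge q = 1.399 × 0.01480 = 0.02071 m/d
Seepage velocity v = q / n = 0.02071 / 0.15 = 0.1380 m/d
t = L / v = 30.9 / 0.1380 = 223.9 d
   = 223.9 / 365 = 0.613 yr

0.613 years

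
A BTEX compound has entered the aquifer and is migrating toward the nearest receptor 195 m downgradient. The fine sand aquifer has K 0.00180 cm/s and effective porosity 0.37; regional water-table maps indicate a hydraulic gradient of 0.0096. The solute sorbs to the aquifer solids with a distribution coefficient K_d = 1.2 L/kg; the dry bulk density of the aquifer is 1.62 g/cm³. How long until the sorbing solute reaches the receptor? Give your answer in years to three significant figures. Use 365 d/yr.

K = 0.00180 cm/s × 864 = 1.555 m/d
q = Ki = 1.555 × 0.0096 = 0.01493 m/d
Average linear velocity = 0.01493 / 0.37 = 0.04035 m/d
Retardation R = 1 + ρ_b·K_d/n = 1 + 1.62×1.2/0.37 = 6.254
Contaminant velocity v_c = v/R = 0.04035/6.254 = 0.006452 m/d
t = L/v_c = 195/0.006452 = 30220 d
   = 30220/365 = 82.8 yr

82.8 years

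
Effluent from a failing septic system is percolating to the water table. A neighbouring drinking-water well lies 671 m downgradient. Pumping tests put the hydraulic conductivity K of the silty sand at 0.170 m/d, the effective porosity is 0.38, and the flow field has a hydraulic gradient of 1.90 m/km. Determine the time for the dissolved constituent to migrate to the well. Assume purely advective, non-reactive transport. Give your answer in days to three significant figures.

q = Ki = 0.170 × 0.0019 = 3.230e-4 m/d
Seepage velocity v = q / n = 3.230e-4 / 0.38 = 8.500e-4 m/d
t = L / v = 671 / 8.500e-4 = 789400 d

789000 days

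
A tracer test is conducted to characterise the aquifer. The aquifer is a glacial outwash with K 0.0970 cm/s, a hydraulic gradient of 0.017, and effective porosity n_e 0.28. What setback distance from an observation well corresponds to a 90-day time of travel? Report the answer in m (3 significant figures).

K = 0.0970 cm/s × 864 = 83.81 m/d
Specific discharge q = 83.81 × 0.017 = 1.425 m/d
Seepage velocity v = q / n = 1.425 / 0.28 = 5.088 m/d
L = v × T = 5.088 × 90 = 458.0 m

458 m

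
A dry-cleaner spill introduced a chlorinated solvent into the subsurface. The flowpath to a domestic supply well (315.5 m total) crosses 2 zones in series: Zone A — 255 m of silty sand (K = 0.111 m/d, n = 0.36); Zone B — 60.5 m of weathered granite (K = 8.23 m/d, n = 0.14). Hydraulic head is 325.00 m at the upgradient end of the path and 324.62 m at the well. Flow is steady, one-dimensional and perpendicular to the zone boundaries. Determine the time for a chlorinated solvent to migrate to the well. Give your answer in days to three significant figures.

Total head drop ΔH = 325.00 − 324.62 = 0.38 m
Continuity: the same q passes through each zone, so ΔH = q·Σ(L_j/K_j) — the zones act as resistances in series.
Σ(L/K) = 255/0.111 + 60.5/8.23 = 2297 + 7.351 = 2305 d
q = ΔH / Σ(L/K) = 0.38 / 2305 = 1.649e-4 m/d (same in every zone)
Zone A: v = q/n = 1.649e-4/0.36 = 4.580e-4 m/d → t_A = 255/4.580e-4 = 556800 d
Zone B: v = q/n = 1.649e-4/0.14 = 0.001178 m/d → t_B = 60.5/0.001178 = 51370 d
Total t = 556800 + 51370 = 608100 d

608000 days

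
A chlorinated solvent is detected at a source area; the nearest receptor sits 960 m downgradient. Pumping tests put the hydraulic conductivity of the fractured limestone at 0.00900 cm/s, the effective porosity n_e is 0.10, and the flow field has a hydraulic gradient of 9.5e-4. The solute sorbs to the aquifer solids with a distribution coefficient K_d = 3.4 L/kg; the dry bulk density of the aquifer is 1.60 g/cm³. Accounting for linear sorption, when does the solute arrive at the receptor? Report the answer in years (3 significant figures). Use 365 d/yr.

K = 0.00900 cm/s × 864 = 7.776 m/d
Darcy flux q = K·i = 7.776 × 9.5e-4 = 0.007387 m/d
v = Ki/n = 7.776·9.5e-4/0.10 = 0.07387 m/d
Retardation R = 1 + ρ_b·K_d/n = 1 + 1.60×3.4/0.10 = 55.40
Contaminant velocity v_c = v/R = 0.07387/55.40 = 0.001333 m/d
t = L/v_c = 960/0.001333 = 719900 d
   = 719900/365 = 1970 yr

1970 years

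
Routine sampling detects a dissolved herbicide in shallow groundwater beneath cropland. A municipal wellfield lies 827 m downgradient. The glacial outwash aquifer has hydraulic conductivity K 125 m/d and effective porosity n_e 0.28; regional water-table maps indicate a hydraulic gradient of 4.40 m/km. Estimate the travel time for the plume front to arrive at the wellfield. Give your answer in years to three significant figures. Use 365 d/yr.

1.15 years

Darcy flux q = K·i = 125 × 0.0044 = 0.5500 m/d
v = Ki/n = 125·0.0044/0.28 = 1.964 m/d
t = L / v = 827 / 1.964 = 421.0 d
   = 421.0 / 365 = 1.15 yr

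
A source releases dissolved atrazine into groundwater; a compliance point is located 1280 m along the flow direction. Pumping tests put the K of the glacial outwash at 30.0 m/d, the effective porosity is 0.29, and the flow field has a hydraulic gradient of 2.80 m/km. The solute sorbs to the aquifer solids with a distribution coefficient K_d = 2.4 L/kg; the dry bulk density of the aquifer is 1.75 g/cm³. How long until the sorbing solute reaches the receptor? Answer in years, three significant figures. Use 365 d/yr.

187 years

q = Ki = 30.0 × 0.0028 = 0.08400 m/d
Average linear velocity = 0.08400 / 0.29 = 0.2897 m/d
Retardation R = 1 + ρ_b·K_d/n = 1 + 1.75×2.4/0.29 = 15.48
Contaminant velocity v_c = v/R = 0.2897/15.48 = 0.01871 m/d
t = L/v_c = 1280/0.01871 = 68420 d
   = 68420/365 = 187 yr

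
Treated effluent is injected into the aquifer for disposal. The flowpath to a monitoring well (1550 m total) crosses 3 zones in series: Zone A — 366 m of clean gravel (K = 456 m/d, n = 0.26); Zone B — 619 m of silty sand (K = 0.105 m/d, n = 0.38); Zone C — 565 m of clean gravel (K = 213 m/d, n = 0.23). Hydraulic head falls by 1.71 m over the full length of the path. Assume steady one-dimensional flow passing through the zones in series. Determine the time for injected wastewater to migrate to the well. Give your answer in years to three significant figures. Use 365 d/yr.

Steady 1-D flow in series ⇒ the Darcy flux q is identical in every zone and the zone head losses add (resistances L/K in series).
Σ(L/K) = 366/456 + 619/0.105 + 565/213 = 0.8026 + 5895 + 2.653 = 5899 d
q = ΔH / Σ(L/K) = 1.71 / 5899 = 2.899e-4 m/d (same in every zone)
Zone A: v = q/n = 2.899e-4/0.26 = 0.001115 m/d → t_A = 366/0.001115 = 328300 d
Zone B: v = q/n = 2.899e-4/0.38 = 7.629e-4 m/d → t_B = 619/7.629e-4 = 811400 d
Zone C: v = q/n = 2.899e-4/0.23 = 0.001260 m/d → t_C = 565/0.001260 = 448300 d
Total t = 328300 + 811400 + 448300 = 1.588e6 d
   = 1.588e6 / 365 = 4350 yr

4350 years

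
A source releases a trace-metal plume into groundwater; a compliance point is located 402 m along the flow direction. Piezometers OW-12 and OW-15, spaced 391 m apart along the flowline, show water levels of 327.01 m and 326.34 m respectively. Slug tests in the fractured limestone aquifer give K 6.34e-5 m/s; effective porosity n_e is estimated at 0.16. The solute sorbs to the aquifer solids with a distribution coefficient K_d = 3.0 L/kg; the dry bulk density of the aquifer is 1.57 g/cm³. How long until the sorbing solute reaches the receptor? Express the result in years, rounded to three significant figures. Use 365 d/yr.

571 years

Hydraulic gradient i = (327.01 − 326.34) / 391 = 0.67 / 391 = 0.001714
K = 6.34e-5 m/s × 86400 s/d = 5.478 m/d
q = Ki = 5.478 × 0.001714 = 0.009386 m/d
Average linear velocity = 0.009386 / 0.16 = 0.05867 m/d
Retardation R = 1 + ρ_b·K_d/n = 1 + 1.57×3.0/0.16 = 30.44
Contaminant velocity v_c = v/R = 0.05867/30.44 = 0.001927 m/d
t = L/v_c = 402/0.001927 = 208600 d
   = 208600/365 = 571 yr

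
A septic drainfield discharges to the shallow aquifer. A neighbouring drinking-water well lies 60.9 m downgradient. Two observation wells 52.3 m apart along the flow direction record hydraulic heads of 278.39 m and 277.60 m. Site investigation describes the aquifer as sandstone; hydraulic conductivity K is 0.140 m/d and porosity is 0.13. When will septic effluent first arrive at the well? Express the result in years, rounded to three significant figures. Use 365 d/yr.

10.3 years

Hydraulic gradient i = (278.39 − 277.60) / 52.3 = 0.79 / 52.3 = 0.01511
Darcy flux q = K·i = 0.140 × 0.01511 = 0.002115 m/d
Seepage velocity v = q / n = 0.002115 / 0.13 = 0.01627 m/d
t = L / v = 60.9 / 0.01627 = 3744 d
   = 3744 / 365 = 10.3 yr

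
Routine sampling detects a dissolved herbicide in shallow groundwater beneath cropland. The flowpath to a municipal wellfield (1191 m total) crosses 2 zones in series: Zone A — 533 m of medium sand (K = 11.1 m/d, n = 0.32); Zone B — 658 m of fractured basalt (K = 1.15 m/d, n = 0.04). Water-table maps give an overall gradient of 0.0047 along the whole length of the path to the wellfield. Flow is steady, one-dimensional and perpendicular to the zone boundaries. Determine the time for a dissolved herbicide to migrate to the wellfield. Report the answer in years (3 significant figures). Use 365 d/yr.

59.8 years

Continuity: the same q passes through each zone, so ΔH = q·Σ(L_j/K_j) — the zones act as resistances in series.
Σ(L/K) = 533/11.1 + 658/1.15 = 48.02 + 572.2 = 620.2 d
K_eq = L_total / Σ(L/K) = 1191 / 620.2 = 1.920 m/d
q = K_eq · i = 1.920 × 0.0047 = 0.009026 m/d (same in every zone)
Zone A: v = q/n = 0.009026/0.32 = 0.02821 m/d → t_A = 533/0.02821 = 18900 d
Zone B: v = q/n = 0.009026/0.04 = 0.2256 m/d → t_B = 658/0.2256 = 2916 d
Total t = 18900 + 2916 = 21810 d
   = 21810 / 365 = 59.8 yr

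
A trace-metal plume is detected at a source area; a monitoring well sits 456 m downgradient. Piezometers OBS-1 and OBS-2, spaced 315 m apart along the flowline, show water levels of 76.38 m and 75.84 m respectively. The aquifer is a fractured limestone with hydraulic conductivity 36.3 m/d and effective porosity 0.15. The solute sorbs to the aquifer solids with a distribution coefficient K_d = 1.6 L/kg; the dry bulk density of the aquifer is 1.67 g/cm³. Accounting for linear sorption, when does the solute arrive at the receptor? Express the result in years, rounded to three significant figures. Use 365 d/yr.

Hydraulic gradient i = (76.38 − 75.84) / 315 = 0.54 / 315 = 0.001714
Specific discharge q = 36.3 × 0.001714 = 0.06223 m/d
Seepage velocity v = q / n = 0.06223 / 0.15 = 0.4149 m/d
Retardation R = 1 + ρ_b·K_d/n = 1 + 1.67×1.6/0.15 = 18.81
Contaminant velocity v_c = v/R = 0.4149/18.81 = 0.02205 m/d
t = L/v_c = 456/0.02205 = 20680 d
   = 20680/365 = 56.7 yr

56.7 years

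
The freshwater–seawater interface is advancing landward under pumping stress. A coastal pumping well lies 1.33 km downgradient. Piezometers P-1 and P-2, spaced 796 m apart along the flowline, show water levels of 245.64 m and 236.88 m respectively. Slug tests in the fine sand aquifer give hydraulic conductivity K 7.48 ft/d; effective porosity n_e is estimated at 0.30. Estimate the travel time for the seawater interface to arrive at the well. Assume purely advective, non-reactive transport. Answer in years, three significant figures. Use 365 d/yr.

Hydraulic gradient i = (245.64 − 236.88) / 796 = 8.76 / 796 = 0.01101
K = 7.48 ft/d × 0.3048 = 2.280 m/d
q = Ki = 2.280 × 0.01101 = 0.02509 m/d
v = Ki/n = 2.280·0.01101/0.30 = 0.08363 m/d
L = 1.33 km = 1330 m
t = L / v = 1330 / 0.08363 = 15900 d
   = 15900 / 365 = 43.6 yr

43.6 years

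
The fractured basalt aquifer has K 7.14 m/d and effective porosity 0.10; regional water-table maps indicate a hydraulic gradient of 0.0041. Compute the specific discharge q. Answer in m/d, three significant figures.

0.0293 m/d

Specific discharge q = 7.14 × 0.0041 = 0.02927 m/d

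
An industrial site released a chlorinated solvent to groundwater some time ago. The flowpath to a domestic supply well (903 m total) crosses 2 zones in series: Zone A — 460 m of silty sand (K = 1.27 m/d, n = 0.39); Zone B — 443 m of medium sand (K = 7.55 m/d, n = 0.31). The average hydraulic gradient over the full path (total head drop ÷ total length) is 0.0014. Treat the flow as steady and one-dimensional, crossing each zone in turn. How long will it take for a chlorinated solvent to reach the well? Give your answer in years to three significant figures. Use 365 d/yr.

Steady 1-D flow in series ⇒ the Darcy flux q is identical in every zone and the zone head losses add (resistances L/K in series).
Σ(L/K) = 460/1.27 + 443/7.55 = 362.2 + 58.68 = 420.9 d
K_eq = L_total / Σ(L/K) = 903 / 420.9 = 2.146 m/d
q = K_eq · i = 2.146 × 0.0014 = 0.003004 m/d (same in every zone)
Zone A: v = q/n = 0.003004/0.39 = 0.007702 m/d → t_A = 460/0.007702 = 59730 d
Zone B: v = q/n = 0.003004/0.31 = 0.009689 m/d → t_B = 443/0.009689 = 45720 d
Total t = 59730 + 45720 = 105400 d
   = 105400 / 365 = 289 yr

289 years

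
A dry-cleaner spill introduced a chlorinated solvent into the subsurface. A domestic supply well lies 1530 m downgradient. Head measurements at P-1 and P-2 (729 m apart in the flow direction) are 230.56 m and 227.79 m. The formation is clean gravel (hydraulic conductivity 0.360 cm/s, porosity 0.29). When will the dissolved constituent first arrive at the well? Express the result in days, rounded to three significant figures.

Hydraulic gradient i = (230.56 − 227.79) / 729 = 2.77 / 729 = 0.003800
K = 0.360 cm/s × 864 = 311.0 m/d
q = Ki = 311.0 × 0.003800 = 1.182 m/d
v = Ki/n = 311.0·0.003800/0.29 = 4.075 m/d
t = L / v = 1530 / 4.075 = 375.4 d

375 days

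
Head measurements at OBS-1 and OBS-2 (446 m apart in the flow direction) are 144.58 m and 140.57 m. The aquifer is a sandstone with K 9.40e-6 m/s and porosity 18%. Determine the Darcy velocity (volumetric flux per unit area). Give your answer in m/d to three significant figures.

Hydraulic gradient i = (144.58 − 140.57) / 446 = 4.01 / 446 = 0.008991
K = 9.40e-6 m/s × 86400 s/d = 0.8122 m/d
Specific discharge q = 0.8122 × 0.008991 = 0.007302 m/d

0.00730 m/d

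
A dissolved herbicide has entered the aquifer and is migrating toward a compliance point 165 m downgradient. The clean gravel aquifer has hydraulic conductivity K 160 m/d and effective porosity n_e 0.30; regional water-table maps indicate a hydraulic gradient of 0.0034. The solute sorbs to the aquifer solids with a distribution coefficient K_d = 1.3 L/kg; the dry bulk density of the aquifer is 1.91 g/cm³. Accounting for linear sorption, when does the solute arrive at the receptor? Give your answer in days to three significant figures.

844 days

q = Ki = 160 × 0.0034 = 0.5440 m/d
Seepage velocity v = q / n = 0.5440 / 0.30 = 1.813 m/d
Retardation R = 1 + ρ_b·K_d/n = 1 + 1.91×1.3/0.30 = 9.277
Contaminant velocity v_c = v/R = 1.813/9.277 = 0.1955 m/d
t = L/v_c = 165/0.1955 = 844.1 d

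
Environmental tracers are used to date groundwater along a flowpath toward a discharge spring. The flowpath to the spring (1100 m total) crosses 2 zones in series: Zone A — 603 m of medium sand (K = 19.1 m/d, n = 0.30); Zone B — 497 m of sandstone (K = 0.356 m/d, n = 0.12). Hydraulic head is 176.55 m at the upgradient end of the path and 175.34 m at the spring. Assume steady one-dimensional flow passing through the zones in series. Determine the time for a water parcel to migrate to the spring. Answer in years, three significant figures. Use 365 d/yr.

778 years

Total head drop ΔH = 176.55 − 175.34 = 1.21 m
Continuity: the same q passes through each zone, so ΔH = q·Σ(L_j/K_j) — the zones act as resistances in series.
Σ(L/K) = 603/19.1 + 497/0.356 = 31.57 + 1396 = 1428 d
q = ΔH / Σ(L/K) = 1.21 / 1428 = 8.476e-4 m/d (same in every zone)
Zone A: v = q/n = 8.476e-4/0.30 = 0.002825 m/d → t_A = 603/0.002825 = 213400 d
Zone B: v = q/n = 8.476e-4/0.12 = 0.007063 m/d → t_B = 497/0.007063 = 70370 d
Total t = 213400 + 70370 = 283800 d
   = 283800 / 365 = 778 yr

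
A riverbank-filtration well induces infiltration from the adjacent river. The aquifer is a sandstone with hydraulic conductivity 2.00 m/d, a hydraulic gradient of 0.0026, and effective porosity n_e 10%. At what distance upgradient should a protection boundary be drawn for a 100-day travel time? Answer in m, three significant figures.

Specific discharge q = 2.00 × 0.0026 = 0.005200 m/d
v_s = q/n_e = 0.005200/0.10 = 0.05200 m/d
L = v × T = 0.05200 × 100 = 5.200 m

5.20 m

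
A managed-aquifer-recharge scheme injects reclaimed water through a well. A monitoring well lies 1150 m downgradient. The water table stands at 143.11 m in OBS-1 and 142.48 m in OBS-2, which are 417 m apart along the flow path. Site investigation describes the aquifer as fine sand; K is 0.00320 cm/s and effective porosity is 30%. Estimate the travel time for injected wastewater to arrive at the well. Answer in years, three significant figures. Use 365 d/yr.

Hydraulic gradient i = (143.11 − 142.48) / 417 = 0.63 / 417 = 0.001511
K = 0.00320 cm/s × 864 = 2.765 m/d
Darcy flux q = K·i = 2.765 × 0.001511 = 0.004177 m/d
v = Ki/n = 2.765·0.001511/0.30 = 0.01392 m/d
t = L / v = 1150 / 0.01392 = 82590 d
   = 82590 / 365 = 226 yr

226 years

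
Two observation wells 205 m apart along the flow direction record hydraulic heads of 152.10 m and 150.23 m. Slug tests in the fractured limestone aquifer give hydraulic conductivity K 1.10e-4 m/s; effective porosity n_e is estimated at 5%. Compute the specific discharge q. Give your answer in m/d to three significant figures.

Hydraulic gradient i = (152.10 − 150.23) / 205 = 1.87 / 205 = 0.009122
K = 1.10e-4 m/s × 86400 s/d = 9.504 m/d
Darcy flux q = K·i = 9.504 × 0.009122 = 0.08670 m/d

0.0867 m/d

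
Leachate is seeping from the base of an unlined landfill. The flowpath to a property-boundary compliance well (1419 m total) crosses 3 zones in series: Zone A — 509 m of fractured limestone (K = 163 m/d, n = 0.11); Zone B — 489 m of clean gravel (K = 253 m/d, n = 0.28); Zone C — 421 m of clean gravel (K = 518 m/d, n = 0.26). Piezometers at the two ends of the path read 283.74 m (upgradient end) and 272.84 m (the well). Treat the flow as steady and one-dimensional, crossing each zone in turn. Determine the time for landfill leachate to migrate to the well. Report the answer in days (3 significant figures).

Total head drop ΔH = 283.74 − 272.84 = 10.90 m
Continuity: the same q passes through each zone, so ΔH = q·Σ(L_j/K_j) — the zones act as resistances in series.
Σ(L/K) = 509/163 + 489/253 + 421/518 = 3.123 + 1.933 + 0.8127 = 5.868 d
q = ΔH / Σ(L/K) = 10.90 / 5.868 = 1.857 m/d (same in every zone)
Zone A: v = q/n = 1.857/0.11 = 16.89 m/d → t_A = 509/16.89 = 30.14 d
Zone B: v = q/n = 1.857/0.28 = 6.634 m/d → t_B = 489/6.634 = 73.71 d
Zone C: v = q/n = 1.857/0.26 = 7.144 m/d → t_C = 421/7.144 = 58.93 d
Total t = 30.14 + 73.71 + 58.93 = 162.8 d

163 days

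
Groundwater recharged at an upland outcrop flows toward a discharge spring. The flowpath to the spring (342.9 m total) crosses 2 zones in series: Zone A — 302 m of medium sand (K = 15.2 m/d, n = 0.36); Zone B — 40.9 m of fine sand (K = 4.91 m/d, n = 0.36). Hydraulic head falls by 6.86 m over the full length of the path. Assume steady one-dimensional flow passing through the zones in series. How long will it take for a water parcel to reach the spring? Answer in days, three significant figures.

507 days

Steady 1-D flow in series ⇒ the Darcy flux q is identical in every zone and the zone head losses add (resistances L/K in series).
Σ(L/K) = 302/15.2 + 40.9/4.91 = 19.87 + 8.330 = 28.20 d
q = ΔH / Σ(L/K) = 6.86 / 28.20 = 0.2433 m/d (same in every zone)
Zone A: v = q/n = 0.2433/0.36 = 0.6758 m/d → t_A = 302/0.6758 = 446.9 d
Zone B: v = q/n = 0.2433/0.36 = 0.6758 m/d → t_B = 40.9/0.6758 = 60.52 d
Total t = 446.9 + 60.52 = 507.4 d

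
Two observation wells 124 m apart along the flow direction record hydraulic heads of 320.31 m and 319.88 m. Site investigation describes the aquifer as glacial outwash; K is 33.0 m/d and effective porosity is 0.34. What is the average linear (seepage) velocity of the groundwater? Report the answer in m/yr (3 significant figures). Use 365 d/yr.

123 m/yr

Hydraulic gradient i = (320.31 − 319.88) / 124 = 0.43 / 124 = 0.003468
q = Ki = 33.0 × 0.003468 = 0.1144 m/d
v = Ki/n = 33.0·0.003468/0.34 = 0.3366 m/d
   = 0.3366 × 365 = 123 m/yr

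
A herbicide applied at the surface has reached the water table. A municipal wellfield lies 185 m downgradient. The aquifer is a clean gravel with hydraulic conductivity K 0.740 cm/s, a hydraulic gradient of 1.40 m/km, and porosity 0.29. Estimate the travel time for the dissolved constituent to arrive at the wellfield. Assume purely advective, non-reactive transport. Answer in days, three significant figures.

59.9 days

K = 0.740 cm/s × 864 = 639.4 m/d
Darcy flux q = K·i = 639.4 × 0.0014 = 0.8951 m/d
Average linear velocity = 0.8951 / 0.29 = 3.087 m/d
t = L / v = 185 / 3.087 = 59.94 d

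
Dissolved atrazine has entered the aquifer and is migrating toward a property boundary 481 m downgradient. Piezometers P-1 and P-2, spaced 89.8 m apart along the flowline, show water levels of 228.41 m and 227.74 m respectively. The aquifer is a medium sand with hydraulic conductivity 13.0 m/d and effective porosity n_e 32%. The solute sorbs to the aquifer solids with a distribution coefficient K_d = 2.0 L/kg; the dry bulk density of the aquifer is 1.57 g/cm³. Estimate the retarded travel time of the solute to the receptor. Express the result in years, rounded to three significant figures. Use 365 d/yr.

Hydraulic gradient i = (228.41 − 227.74) / 89.8 = 0.67 / 89.8 = 0.007461
Specific discharge q = 13.0 × 0.007461 = 0.09699 m/d
Average linear velocity = 0.09699 / 0.32 = 0.3031 m/d
Retardation R = 1 + ρ_b·K_d/n = 1 + 1.57×2.0/0.32 = 10.81
Contaminant velocity v_c = v/R = 0.3031/10.81 = 0.02803 m/d
t = L/v_c = 481/0.02803 = 17160 d
   = 17160/365 = 47.0 yr

47.0 years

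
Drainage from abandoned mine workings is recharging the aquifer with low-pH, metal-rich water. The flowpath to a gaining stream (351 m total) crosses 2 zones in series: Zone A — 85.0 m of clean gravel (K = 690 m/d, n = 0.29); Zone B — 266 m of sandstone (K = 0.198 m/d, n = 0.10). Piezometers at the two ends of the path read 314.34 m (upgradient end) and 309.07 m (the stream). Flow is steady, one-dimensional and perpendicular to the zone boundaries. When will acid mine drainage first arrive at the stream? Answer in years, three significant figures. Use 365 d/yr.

35.8 years

Total head drop ΔH = 314.34 − 309.07 = 5.27 m
Continuity: the same q passes through each zone, so ΔH = q·Σ(L_j/K_j) — the zones act as resistances in series.
Σ(L/K) = 85.0/690 + 266/0.198 = 0.1232 + 1343 = 1344 d
q = ΔH / Σ(L/K) = 5.27 / 1344 = 0.003922 m/d (same in every zone)
Zone A: v = q/n = 0.003922/0.29 = 0.01353 m/d → t_A = 85.0/0.01353 = 6284 d
Zone B: v = q/n = 0.003922/0.10 = 0.03922 m/d → t_B = 266/0.03922 = 6782 d
Total t = 6284 + 6782 = 13070 d
   = 13070 / 365 = 35.8 yr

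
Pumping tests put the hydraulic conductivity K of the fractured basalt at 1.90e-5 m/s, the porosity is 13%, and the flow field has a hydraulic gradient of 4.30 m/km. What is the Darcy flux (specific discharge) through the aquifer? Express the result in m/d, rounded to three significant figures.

0.00706 m/d

K = 1.90e-5 m/s × 86400 s/d = 1.642 m/d
q = Ki = 1.642 × 0.0043 = 0.007059 m/d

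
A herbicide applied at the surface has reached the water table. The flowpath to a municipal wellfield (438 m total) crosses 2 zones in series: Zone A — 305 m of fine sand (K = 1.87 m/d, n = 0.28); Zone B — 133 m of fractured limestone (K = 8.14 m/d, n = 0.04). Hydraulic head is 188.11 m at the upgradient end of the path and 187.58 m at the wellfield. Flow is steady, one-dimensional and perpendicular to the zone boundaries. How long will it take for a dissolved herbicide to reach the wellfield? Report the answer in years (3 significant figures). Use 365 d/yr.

Total head drop ΔH = 188.11 − 187.58 = 0.53 m
Steady 1-D flow in series ⇒ the Darcy flux q is identical in every zone and the zone head losses add (resistances L/K in series).
Σ(L/K) = 305/1.87 + 133/8.14 = 163.1 + 16.34 = 179.4 d
q = ΔH / Σ(L/K) = 0.53 / 179.4 = 0.002954 m/d (same in every zone)
Zone A: v = q/n = 0.002954/0.28 = 0.01055 m/d → t_A = 305/0.01055 = 28910 d
Zone B: v = q/n = 0.002954/0.04 = 0.07384 m/d → t_B = 133/0.07384 = 1801 d
Total t = 28910 + 1801 = 30710 d
   = 30710 / 365 = 84.2 yr

84.2 years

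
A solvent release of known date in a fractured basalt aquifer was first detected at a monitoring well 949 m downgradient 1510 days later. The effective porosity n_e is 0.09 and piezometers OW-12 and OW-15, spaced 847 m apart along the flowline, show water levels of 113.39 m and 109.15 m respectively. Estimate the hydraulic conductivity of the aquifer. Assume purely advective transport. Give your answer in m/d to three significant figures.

11.3 m/d

Hydraulic gradient i = (113.39 − 109.15) / 847 = 4.24 / 847 = 0.005006
v = L / t = 949 / 1510 = 0.6285 m/d
K = v · n / i = 0.6285 × 0.09 / 0.005006 = 11.3 m/d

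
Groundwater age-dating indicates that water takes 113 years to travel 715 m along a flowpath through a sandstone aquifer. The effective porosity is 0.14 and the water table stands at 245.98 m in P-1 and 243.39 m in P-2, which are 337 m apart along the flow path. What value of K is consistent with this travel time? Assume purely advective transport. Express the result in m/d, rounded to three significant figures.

0.316 m/d

Hydraulic gradient i = (245.98 − 243.39) / 337 = 2.59 / 337 = 0.007685
t = 113 years = 41250 d
v = L / t = 715 / 41250 = 0.01734 m/d
K = v · n / i = 0.01734 × 0.14 / 0.007685 = 0.316 m/d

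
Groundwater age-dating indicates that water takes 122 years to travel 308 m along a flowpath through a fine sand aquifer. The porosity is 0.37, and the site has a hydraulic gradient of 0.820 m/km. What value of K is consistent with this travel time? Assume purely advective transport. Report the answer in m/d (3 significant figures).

t = 122 years = 44530 d
v = L / t = 308 / 44530 = 0.006917 m/d
K = v · n / i = 0.006917 × 0.37 / 8.2e-4 = 3.12 m/d

3.12 m/d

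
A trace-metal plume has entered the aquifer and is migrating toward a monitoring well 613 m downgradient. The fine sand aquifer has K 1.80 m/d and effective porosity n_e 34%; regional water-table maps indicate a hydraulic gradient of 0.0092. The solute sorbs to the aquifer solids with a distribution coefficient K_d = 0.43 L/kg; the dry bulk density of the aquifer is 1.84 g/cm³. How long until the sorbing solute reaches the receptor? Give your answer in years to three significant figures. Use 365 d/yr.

115 years

q = Ki = 1.80 × 0.0092 = 0.01656 m/d
v_s = q/n_e = 0.01656/0.34 = 0.04871 m/d
Retardation R = 1 + ρ_b·K_d/n = 1 + 1.84×0.43/0.34 = 3.327
Contaminant velocity v_c = v/R = 0.04871/3.327 = 0.01464 m/d
t = L/v_c = 613/0.01464 = 41870 d
   = 41870/365 = 115 yr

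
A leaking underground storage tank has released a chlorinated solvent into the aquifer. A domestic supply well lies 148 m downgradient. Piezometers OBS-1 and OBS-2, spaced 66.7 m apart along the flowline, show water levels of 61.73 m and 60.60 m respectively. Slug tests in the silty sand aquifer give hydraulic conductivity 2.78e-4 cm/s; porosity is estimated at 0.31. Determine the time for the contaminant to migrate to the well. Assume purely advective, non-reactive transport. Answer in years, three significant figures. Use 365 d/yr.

30.9 years

Hydraulic gradient i = (61.73 − 60.60) / 66.7 = 1.13 / 66.7 = 0.01694
K = 2.78e-4 cm/s × 864 = 0.2402 m/d
q = Ki = 0.2402 × 0.01694 = 0.004069 m/d
v = Ki/n = 0.2402·0.01694/0.31 = 0.01313 m/d
t = L / v = 148 / 0.01313 = 11270 d
   = 11270 / 365 = 30.9 yr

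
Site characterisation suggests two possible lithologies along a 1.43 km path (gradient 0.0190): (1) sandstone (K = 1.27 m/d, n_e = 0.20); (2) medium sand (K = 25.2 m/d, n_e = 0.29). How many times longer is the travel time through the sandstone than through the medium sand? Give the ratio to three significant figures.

13.7

Unit 1 (sandstone): v = 1.27×0.019/0.20 = 0.1207 m/d, t = 1430/0.1207 = 11850 d
Unit 2 (medium sand): v = 25.2×0.019/0.29 = 1.651 m/d, t = 1430/1.651 = 866.1 d
t(sandstone) / t(medium sand) = 11850/866.1 = 13.7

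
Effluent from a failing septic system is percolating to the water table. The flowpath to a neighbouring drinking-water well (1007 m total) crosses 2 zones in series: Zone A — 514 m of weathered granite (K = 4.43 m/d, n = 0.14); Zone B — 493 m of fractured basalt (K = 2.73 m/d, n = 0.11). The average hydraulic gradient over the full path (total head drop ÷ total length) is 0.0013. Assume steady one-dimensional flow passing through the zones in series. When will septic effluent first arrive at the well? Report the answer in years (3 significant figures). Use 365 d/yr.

Steady 1-D flow in series ⇒ the Darcy flux q is identical in every zone and the zone head losses add (resistances L/K in series).
Σ(L/K) = 514/4.43 + 493/2.73 = 116.0 + 180.6 = 296.6 d
K_eq = L_total / Σ(L/K) = 1007 / 296.6 = 3.395 m/d
q = K_eq · i = 3.395 × 0.0013 = 0.004413 m/d (same in every zone)
Zone A: v = q/n = 0.004413/0.14 = 0.03152 m/d → t_A = 514/0.03152 = 16300 d
Zone B: v = q/n = 0.004413/0.11 = 0.04012 m/d → t_B = 493/0.04012 = 12290 d
Total t = 16300 + 12290 = 28590 d
   = 28590 / 365 = 78.3 yr

78.3 years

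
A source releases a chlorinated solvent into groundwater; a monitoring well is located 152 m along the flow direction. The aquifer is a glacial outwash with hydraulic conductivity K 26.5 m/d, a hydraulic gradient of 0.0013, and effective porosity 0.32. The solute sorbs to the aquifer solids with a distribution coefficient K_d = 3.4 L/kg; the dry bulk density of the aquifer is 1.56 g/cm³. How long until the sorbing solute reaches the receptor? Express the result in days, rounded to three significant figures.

Darcy flux q = K·i = 26.5 × 0.0013 = 0.03445 m/d
Average linear velocity = 0.03445 / 0.32 = 0.1077 m/d
Retardation R = 1 + ρ_b·K_d/n = 1 + 1.56×3.4/0.32 = 17.58
Contaminant velocity v_c = v/R = 0.1077/17.58 = 0.006126 m/d
t = L/v_c = 152/0.006126 = 24810 d

24800 days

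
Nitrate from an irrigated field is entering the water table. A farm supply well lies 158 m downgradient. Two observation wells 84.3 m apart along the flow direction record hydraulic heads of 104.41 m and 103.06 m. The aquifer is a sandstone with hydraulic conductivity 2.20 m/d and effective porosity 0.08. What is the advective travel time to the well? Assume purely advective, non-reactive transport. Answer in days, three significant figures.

Hydraulic gradient i = (104.41 − 103.06) / 84.3 = 1.35 / 84.3 = 0.01601
Darcy flux q = K·i = 2.20 × 0.01601 = 0.03523 m/d
Average linear velocity = 0.03523 / 0.08 = 0.4404 m/d
t = L / v = 158 / 0.4404 = 358.8 d

359 days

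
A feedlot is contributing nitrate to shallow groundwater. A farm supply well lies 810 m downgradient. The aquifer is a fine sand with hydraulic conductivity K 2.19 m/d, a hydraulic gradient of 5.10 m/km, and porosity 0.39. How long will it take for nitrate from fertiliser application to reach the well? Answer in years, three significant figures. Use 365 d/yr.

Darcy flux q = K·i = 2.19 × 0.0051 = 0.01117 m/d
Average linear velocity = 0.01117 / 0.39 = 0.02864 m/d
t = L / v = 810 / 0.02864 = 28280 d
   = 28280 / 365 = 77.5 yr

77.5 years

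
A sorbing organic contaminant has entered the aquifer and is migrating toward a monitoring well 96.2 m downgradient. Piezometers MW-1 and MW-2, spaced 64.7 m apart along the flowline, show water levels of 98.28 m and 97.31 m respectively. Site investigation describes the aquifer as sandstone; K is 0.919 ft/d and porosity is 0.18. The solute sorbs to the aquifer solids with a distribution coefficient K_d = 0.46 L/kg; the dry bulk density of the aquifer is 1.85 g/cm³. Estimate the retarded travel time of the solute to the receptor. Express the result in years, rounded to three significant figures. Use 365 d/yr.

64.7 years

Hydraulic gradient i = (98.28 − 97.31) / 64.7 = 0.97 / 64.7 = 0.01499
K = 0.919 ft/d × 0.3048 = 0.2801 m/d
q = Ki = 0.2801 × 0.01499 = 0.004200 m/d
v = Ki/n = 0.2801·0.01499/0.18 = 0.02333 m/d
Retardation R = 1 + ρ_b·K_d/n = 1 + 1.85×0.46/0.18 = 5.728
Contaminant velocity v_c = v/R = 0.02333/5.728 = 0.004073 m/d
t = L/v_c = 96.2/0.004073 = 23620 d
   = 23620/365 = 64.7 yr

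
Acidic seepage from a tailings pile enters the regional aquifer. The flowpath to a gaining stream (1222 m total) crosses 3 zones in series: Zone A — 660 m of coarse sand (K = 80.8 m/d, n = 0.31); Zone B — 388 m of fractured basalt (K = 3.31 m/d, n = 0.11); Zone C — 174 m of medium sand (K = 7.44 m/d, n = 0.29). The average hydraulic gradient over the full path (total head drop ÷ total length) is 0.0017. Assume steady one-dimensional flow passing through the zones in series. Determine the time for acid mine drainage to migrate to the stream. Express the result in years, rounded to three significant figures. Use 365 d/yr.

Steady 1-D flow in series ⇒ the Darcy flux q is identical in every zone and the zone head losses add (resistances L/K in series).
Σ(L/K) = 660/80.8 + 388/3.31 + 174/7.44 = 8.168 + 117.2 + 23.39 = 148.8 d
K_eq = L_total / Σ(L/K) = 1222 / 148.8 = 8.214 m/d
q = K_eq · i = 8.214 × 0.0017 = 0.01396 m/d (same in every zone)
Zone A: v = q/n = 0.01396/0.31 = 0.04504 m/d → t_A = 660/0.04504 = 14650 d
Zone B: v = q/n = 0.01396/0.11 = 0.1269 m/d → t_B = 388/0.1269 = 3057 d
Zone C: v = q/n = 0.01396/0.29 = 0.04815 m/d → t_C = 174/0.04815 = 3614 d
Total t = 14650 + 3057 + 3614 = 21320 d
   = 21320 / 365 = 58.4 yr

58.4 years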